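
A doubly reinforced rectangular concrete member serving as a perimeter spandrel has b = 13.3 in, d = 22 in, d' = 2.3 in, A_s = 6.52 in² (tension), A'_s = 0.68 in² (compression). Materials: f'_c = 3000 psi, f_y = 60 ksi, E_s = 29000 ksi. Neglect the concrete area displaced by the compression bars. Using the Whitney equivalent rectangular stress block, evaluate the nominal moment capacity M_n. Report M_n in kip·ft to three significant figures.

M_n ≈ 559 kip·ft

Assume both steels yield.
a = (A_s − A'_s) f_y/(0.85 f'_c b) = (6.52 − 0.68) × 60/(0.85 × 3 × 13.3) = 10.332 in.
c = a/β₁ = 10.332/0.85 = 12.155 in; ε'_s = 0.003(c − d')/c = 0.0024 ≥ ε_y = 0.0021, so the compression steel yields.
M_n = (A_s − A'_s) f_y (d − a/2) + A'_s f_y (d − d') = 350.4 × (22 − 5.166) + 40.8 × (22 − 2.3) = 5898.6 + 803.8 = 6702.4 kip·in = 6702.4/12 = 558.53 kip·ft.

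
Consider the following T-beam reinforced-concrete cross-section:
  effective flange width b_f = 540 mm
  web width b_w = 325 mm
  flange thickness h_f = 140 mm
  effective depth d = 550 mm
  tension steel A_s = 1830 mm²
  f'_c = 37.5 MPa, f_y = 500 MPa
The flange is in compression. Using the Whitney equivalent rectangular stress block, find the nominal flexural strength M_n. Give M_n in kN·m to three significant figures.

M_n ≈ 479 kN·m

Tension: T = A_s f_y = 1830 × 500 = 915000 N.
Try a within the flange: a = T/(0.85 f'_c b_f) = 915000/(0.85 × 37.5 × 540) = 53.16 mm.
Since a = 53.16 ≤ h_f = 140 mm, the stress block lies entirely in the flange; analyse as a rectangular beam of width b_f.
M_n = T(d − a/2) = 915000 × (550 − 26.58) = 478.93 × 10⁶ N·mm.
M_n = 478.93 kN·m.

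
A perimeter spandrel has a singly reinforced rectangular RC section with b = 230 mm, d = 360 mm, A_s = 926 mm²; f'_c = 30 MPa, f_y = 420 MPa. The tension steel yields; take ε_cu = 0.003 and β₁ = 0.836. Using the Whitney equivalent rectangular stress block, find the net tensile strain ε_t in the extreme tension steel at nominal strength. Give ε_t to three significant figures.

ε_t ≈ 0.0106

a = A_s f_y/(0.85 f'_c b) = 66.31 mm.
β₁ = 0.836, so c = a/β₁ = 66.31/0.836 = 79.32 mm.
From the linear strain diagram with ε_cu = 0.003: ε_t = 0.003 (d − c)/c = 0.003 × (360 − 79.32)/79.32 = 0.0106.
Since ε_t ≥ 0.005, the section is tension-controlled.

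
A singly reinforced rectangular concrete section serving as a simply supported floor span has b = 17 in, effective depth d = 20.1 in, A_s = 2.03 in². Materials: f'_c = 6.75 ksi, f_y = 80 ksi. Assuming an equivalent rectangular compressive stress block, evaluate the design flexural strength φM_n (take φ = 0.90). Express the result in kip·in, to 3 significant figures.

T = A_s f_y = 2.03 × 80 = 162.4 kips.
a = T/(0.85 f'_c b) = 162.4/(0.85 × 6.75 × 17) = 1.665 in.
M_n = T(d − a/2) = 162.4 × (20.1 − 0.8325) = 3129.0 kip·in.
φM_n = 0.90 × 3129.0 = 2816.1 kip·in.

φM_n ≈ 2820 kip·in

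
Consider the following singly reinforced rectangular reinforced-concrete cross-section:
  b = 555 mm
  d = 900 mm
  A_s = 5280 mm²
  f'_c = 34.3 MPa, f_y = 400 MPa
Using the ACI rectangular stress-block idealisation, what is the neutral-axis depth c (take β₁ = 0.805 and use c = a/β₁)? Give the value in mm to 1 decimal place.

c ≈ 162.1 mm

T = A_s f_y = 5280 × 400 = 2112000 N = 2112 kN.
Setting C = 0.85 f'_c a b equal to T: a = 2112000/(0.85 × 34.3 × 555) = 130.523 mm.
With β₁ = 0.805, c = a/β₁ = 130.523/0.805 = 162.1 mm.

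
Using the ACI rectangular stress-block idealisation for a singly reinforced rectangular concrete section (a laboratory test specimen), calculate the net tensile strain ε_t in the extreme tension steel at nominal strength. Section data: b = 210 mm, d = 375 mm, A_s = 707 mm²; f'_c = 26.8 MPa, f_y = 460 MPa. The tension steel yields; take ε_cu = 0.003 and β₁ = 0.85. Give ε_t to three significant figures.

a = A_s f_y/(0.85 f'_c b) = 67.98 mm.
β₁ = 0.85, so c = a/β₁ = 67.98/0.85 = 79.98 mm.
From the linear strain diagram with ε_cu = 0.003: ε_t = 0.003 (d − c)/c = 0.003 × (375 − 79.98)/79.98 = 0.0111.
Since ε_t ≥ 0.005, the section is tension-controlled.

ε_t ≈ 0.0111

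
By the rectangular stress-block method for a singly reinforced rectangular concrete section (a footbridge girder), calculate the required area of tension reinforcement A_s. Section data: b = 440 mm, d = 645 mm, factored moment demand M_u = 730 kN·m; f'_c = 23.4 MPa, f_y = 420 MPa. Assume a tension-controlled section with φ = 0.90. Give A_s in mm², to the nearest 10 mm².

A_s ≈ 3430 mm²

M_n = M_u/φ = 730/0.90 = 811.111 kN·m.
With M_n = 0.85 f'_c a b (d − a/2), solve the quadratic for a:
a = d − √(d² − 2M_n/(0.85 f'_c b)) = 645 − √(645² − 2 × 811.111×10⁶/(0.85 × 23.4 × 440)) = 164.73 mm.
A_s = 0.85 f'_c a b / f_y = 0.85 × 23.4 × 164.73 × 440 / 420 = 3432.5 mm².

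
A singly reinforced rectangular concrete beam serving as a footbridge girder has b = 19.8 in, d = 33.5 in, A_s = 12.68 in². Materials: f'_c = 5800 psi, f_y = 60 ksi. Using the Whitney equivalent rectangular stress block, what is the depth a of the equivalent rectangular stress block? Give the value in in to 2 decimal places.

T = A_s f_y = 12.68 × 60 = 760.8 kips.
a = T/(0.85 f'_c b) = 760.8/(0.85 × 5.8 × 19.8) = 7.79 in.

a ≈ 7.79 in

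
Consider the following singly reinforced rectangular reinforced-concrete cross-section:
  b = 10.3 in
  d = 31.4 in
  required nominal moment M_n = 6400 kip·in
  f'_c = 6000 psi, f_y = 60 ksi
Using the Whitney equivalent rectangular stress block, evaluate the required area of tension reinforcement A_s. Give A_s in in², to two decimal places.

From M_n = 0.85 f'_c a b (d − a/2):
a = d − √(d² − 2M_n/(0.85 f'_c b)) = 31.4 − √(31.4² − 2 × 6400/(0.85 × 6 × 10.3)) = 4.155 in.
A_s = 0.85 f'_c a b / f_y = 0.85 × 6 × 4.155 × 10.3 / 60 = 3.638 in².

A_s ≈ 3.64 in²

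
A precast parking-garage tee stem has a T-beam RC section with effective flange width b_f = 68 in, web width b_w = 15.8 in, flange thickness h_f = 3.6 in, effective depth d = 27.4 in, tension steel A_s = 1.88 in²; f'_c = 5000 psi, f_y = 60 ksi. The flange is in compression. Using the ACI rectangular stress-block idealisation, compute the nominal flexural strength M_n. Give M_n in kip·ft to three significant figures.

M_n ≈ 256 kip·ft

Tension: T = A_s f_y = 1.88 × 60 = 112.8 kips.
Try a within the flange: a = T/(0.85 f'_c b_f) = 112.8/(0.85 × 5 × 68) = 0.390 in.
Since a = 0.390 ≤ h_f = 3.6 in, the stress block lies entirely in the flange; analyse as a rectangular beam of width b_f.
M_n = T(d − a/2) = 112.8 × (27.4 − 0.195) = 3068.7 kip·in.
M_n = 3068.7/12 = 255.73 kip·ft.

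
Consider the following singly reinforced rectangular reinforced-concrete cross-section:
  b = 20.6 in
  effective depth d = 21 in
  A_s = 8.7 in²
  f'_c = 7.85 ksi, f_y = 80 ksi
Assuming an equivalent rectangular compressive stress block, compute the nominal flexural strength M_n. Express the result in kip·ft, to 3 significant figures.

M_n ≈ 1070 kip·ft

T = A_s f_y = 8.7 × 80 = 696 kips.
a = T/(0.85 f'_c b) = 696/(0.85 × 7.85 × 20.6) = 5.064 in.
M_n = T(d − a/2) = 696 × (21 − 2.532) = 12853.7 kip·in = 12853.7/12 = 1071.14 kip·ft.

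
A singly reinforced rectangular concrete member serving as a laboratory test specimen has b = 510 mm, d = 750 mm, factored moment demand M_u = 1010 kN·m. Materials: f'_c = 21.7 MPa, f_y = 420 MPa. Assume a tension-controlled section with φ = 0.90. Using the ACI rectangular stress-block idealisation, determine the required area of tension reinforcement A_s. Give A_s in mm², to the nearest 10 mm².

A_s ≈ 4050 mm²

M_n = M_u/φ = 1010/0.90 = 1122.22 kN·m.
With M_n = 0.85 f'_c a b (d − a/2), solve the quadratic for a:
a = d − √(d² − 2M_n/(0.85 f'_c b)) = 750 − √(750² − 2 × 1122.22×10⁶/(0.85 × 21.7 × 510)) = 180.87 mm.
A_s = 0.85 f'_c a b / f_y = 0.85 × 21.7 × 180.87 × 510 / 420 = 4051.0 mm².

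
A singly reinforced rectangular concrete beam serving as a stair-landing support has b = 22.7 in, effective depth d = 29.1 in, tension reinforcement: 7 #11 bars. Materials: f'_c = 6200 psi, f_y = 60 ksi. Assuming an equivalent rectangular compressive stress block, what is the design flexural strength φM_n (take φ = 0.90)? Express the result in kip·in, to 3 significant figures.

A_s = 7 × 1.56 = 10.92 in².
T = A_s f_y = 10.92 × 60 = 655.2 kips.
a = T/(0.85 f'_c b) = 655.2/(0.85 × 6.2 × 22.7) = 5.477 in.
M_n = T(d − a/2) = 655.2 × (29.1 − 2.7385) = 17272.1 kip·in.
φM_n = 0.90 × 17272.1 = 15544.9 kip·in.

φM_n ≈ 15500 kip·in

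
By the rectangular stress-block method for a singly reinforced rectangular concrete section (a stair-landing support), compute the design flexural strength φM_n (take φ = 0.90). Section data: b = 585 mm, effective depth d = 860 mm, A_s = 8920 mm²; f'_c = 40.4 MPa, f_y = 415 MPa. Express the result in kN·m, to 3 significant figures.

φM_n ≈ 2560 kN·m

T = A_s f_y = 8920 × 415 = 3701800 N = 3701.8 kN.
From C = T: a = T/(0.85 f'_c b) = 3701800/(0.85 × 40.4 × 585) = 184.27 mm.
M_n = T(d − a/2) = 3701.8 kN × (860 − 92.135) mm = 2842.48 kN·m.
φM_n = 0.90 × 2842.48 = 2558.23 kN·m.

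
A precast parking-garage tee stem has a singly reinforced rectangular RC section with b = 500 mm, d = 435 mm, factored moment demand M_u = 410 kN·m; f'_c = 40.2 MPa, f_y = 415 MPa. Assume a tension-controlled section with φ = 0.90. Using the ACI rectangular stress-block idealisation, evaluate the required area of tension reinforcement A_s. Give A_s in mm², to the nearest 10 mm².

A_s ≈ 2730 mm²

M_n = M_u/φ = 410/0.90 = 455.556 kN·m.
With M_n = 0.85 f'_c a b (d − a/2), solve the quadratic for a:
a = d − √(d² − 2M_n/(0.85 f'_c b)) = 435 − √(435² − 2 × 455.556×10⁶/(0.85 × 40.2 × 500)) = 66.36 mm.
A_s = 0.85 f'_c a b / f_y = 0.85 × 40.2 × 66.36 × 500 / 415 = 2732.0 mm².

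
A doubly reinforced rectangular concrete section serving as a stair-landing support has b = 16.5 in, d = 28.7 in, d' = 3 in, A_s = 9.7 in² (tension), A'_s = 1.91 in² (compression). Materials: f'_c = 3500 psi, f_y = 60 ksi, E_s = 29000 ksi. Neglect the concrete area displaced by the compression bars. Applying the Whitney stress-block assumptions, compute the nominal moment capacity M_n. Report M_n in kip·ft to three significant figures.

Assume both steels yield.
a = (A_s − A'_s) f_y/(0.85 f'_c b) = (9.7 − 1.91) × 60/(0.85 × 3.5 × 16.5) = 9.522 in.
c = a/β₁ = 9.522/0.85 = 11.202 in; ε'_s = 0.003(c − d')/c = 0.0022 ≥ ε_y = 0.0021, so the compression steel yields.
M_n = (A_s − A'_s) f_y (d − a/2) + A'_s f_y (d − d') = 467.4 × (28.7 − 4.761) + 114.6 × (28.7 − 3) = 11189.1 + 2945.2 = 14134.3 kip·in = 14134.3/12 = 1177.86 kip·ft.

M_n ≈ 1180 kip·ft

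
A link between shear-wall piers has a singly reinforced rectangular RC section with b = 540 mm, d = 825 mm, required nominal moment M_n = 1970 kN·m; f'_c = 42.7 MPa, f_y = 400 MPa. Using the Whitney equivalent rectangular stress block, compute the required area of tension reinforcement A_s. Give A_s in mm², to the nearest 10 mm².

A_s ≈ 6490 mm²

With M_n = 0.85 f'_c a b (d − a/2), solve the quadratic for a:
a = d − √(d² − 2M_n/(0.85 f'_c b)) = 825 − √(825² − 2 × 1970×10⁶/(0.85 × 42.7 × 540)) = 132.47 mm.
A_s = 0.85 f'_c a b / f_y = 0.85 × 42.7 × 132.47 × 540 / 400 = 6490.8 mm².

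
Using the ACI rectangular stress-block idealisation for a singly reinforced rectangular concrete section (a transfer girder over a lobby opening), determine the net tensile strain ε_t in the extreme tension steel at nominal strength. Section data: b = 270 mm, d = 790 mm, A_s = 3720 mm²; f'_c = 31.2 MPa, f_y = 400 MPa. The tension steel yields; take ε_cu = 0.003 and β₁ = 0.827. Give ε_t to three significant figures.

ε_t ≈ 0.00643

a = A_s f_y/(0.85 f'_c b) = 207.81 mm.
β₁ = 0.827, so c = a/β₁ = 207.81/0.827 = 251.28 mm.
From the linear strain diagram with ε_cu = 0.003: ε_t = 0.003 (d − c)/c = 0.003 × (790 − 251.28)/251.28 = 0.00643.
Since ε_t ≥ 0.005, the section is tension-controlled.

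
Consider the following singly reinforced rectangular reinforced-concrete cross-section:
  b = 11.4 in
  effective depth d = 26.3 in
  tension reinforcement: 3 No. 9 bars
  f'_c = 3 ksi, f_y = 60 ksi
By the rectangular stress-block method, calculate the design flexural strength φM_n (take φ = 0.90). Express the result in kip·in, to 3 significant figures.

φM_n ≈ 3760 kip·in

A_s = 3 × 1 = 3 in².
T = A_s f_y = 3 × 60 = 180 kips.
a = T/(0.85 f'_c b) = 180/(0.85 × 3 × 11.4) = 6.192 in.
M_n = T(d − a/2) = 180 × (26.3 − 3.096) = 4176.7 kip·in.
φM_n = 0.90 × 4176.7 = 3759.0 kip·in.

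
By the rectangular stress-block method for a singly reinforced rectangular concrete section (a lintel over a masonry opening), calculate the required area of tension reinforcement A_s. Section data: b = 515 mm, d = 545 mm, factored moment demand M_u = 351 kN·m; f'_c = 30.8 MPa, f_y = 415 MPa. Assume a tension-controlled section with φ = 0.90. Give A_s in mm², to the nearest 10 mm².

A_s ≈ 1820 mm²

M_n = M_u/φ = 351/0.90 = 390 kN·m.
With M_n = 0.85 f'_c a b (d − a/2), solve the quadratic for a:
a = d − √(d² − 2M_n/(0.85 f'_c b)) = 545 − √(545² − 2 × 390×10⁶/(0.85 × 30.8 × 515)) = 55.95 mm.
A_s = 0.85 f'_c a b / f_y = 0.85 × 30.8 × 55.95 × 515 / 415 = 1817.7 mm².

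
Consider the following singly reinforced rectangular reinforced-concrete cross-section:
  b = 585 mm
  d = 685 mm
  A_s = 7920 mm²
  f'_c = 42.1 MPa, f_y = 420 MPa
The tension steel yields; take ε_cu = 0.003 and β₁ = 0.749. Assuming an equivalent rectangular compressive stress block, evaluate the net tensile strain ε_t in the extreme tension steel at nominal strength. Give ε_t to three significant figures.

a = A_s f_y/(0.85 f'_c b) = 158.90 mm.
β₁ = 0.749, so c = a/β₁ = 158.90/0.749 = 212.15 mm.
From the linear strain diagram with ε_cu = 0.003: ε_t = 0.003 (d − c)/c = 0.003 × (685 − 212.15)/212.15 = 0.00669.
Since ε_t ≥ 0.005, the section is tension-controlled.

ε_t ≈ 0.00669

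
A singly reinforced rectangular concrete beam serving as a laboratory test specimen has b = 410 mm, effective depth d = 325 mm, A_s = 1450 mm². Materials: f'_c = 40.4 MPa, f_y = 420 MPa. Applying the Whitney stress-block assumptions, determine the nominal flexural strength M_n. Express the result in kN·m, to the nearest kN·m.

T = A_s f_y = 1450 × 420 = 609000 N = 609 kN.
From C = T: a = T/(0.85 f'_c b) = 609000/(0.85 × 40.4 × 410) = 43.25 mm.
M_n = T(d − a/2) = 609 kN × (325 − 21.625) mm = 184.76 kN·m.

M_n ≈ 185 kN·m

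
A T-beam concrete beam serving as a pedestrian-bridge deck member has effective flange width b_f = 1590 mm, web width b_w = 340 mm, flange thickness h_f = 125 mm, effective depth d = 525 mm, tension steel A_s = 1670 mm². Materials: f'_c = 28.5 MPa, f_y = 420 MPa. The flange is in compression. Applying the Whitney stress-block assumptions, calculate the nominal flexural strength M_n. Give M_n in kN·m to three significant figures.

Tension: T = A_s f_y = 1670 × 420 = 701400 N.
Try a within the flange: a = T/(0.85 f'_c b_f) = 701400/(0.85 × 28.5 × 1590) = 18.21 mm.
Since a = 18.21 ≤ h_f = 125 mm, the stress block lies entirely in the flange; analyse as a rectangular beam of width b_f.
M_n = T(d − a/2) = 701400 × (525 − 9.105) = 361.85 × 10⁶ N·mm.
M_n = 361.85 kN·m.

M_n ≈ 362 kN·m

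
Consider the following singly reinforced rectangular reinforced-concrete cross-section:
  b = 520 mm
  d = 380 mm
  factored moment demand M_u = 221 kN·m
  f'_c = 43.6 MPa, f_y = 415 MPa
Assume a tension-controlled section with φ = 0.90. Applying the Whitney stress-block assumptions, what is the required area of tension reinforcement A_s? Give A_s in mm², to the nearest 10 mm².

A_s ≈ 1630 mm²

M_n = M_u/φ = 221/0.90 = 245.556 kN·m.
With M_n = 0.85 f'_c a b (d − a/2), solve the quadratic for a:
a = d − √(d² − 2M_n/(0.85 f'_c b)) = 380 − √(380² − 2 × 245.556×10⁶/(0.85 × 43.6 × 520)) = 35.16 mm.
A_s = 0.85 f'_c a b / f_y = 0.85 × 43.6 × 35.16 × 520 / 415 = 1632.7 mm².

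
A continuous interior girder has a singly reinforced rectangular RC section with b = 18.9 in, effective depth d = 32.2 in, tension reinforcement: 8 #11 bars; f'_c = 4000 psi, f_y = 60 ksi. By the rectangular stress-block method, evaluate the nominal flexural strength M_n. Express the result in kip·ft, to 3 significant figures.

A_s = 8 × 1.56 = 12.48 in².
T = A_s f_y = 12.48 × 60 = 748.8 kips.
a = T/(0.85 f'_c b) = 748.8/(0.85 × 4 × 18.9) = 11.653 in.
M_n = T(d − a/2) = 748.8 × (32.2 − 5.8265) = 19748.5 kip·in = 19748.5/12 = 1645.71 kip·ft.

M_n ≈ 1650 kip·ft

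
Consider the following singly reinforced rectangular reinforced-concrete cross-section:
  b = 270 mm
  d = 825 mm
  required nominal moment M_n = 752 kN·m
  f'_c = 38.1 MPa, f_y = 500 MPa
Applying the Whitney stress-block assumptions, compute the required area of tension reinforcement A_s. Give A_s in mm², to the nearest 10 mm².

With M_n = 0.85 f'_c a b (d − a/2), solve the quadratic for a:
a = d − √(d² − 2M_n/(0.85 f'_c b)) = 825 − √(825² − 2 × 752×10⁶/(0.85 × 38.1 × 270)) = 111.82 mm.
A_s = 0.85 f'_c a b / f_y = 0.85 × 38.1 × 111.82 × 270 / 500 = 1955.5 mm².

A_s ≈ 1960 mm²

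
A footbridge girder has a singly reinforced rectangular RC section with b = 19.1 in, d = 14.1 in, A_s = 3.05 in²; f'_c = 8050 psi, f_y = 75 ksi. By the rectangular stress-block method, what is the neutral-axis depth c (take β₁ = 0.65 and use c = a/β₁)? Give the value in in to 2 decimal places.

c ≈ 2.69 in

T = A_s f_y = 3.05 × 75 = 228.75 kips.
a = T/(0.85 f'_c b) = 228.75/(0.85 × 8.05 × 19.1) = 1.7503 in.
With β₁ = 0.65, c = a/β₁ = 1.7503/0.65 = 2.69 in.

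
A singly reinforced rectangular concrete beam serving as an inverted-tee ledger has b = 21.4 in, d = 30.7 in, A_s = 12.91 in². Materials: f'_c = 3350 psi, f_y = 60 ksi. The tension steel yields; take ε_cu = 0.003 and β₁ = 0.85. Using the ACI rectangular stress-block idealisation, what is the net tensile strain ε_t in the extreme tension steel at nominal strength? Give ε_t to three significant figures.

a = A_s f_y/(0.85 f'_c b) = 12.712 in.
β₁ = 0.85, so c = a/β₁ = 12.712/0.85 = 14.955 in.
From the linear strain diagram with ε_cu = 0.003: ε_t = 0.003 (d − c)/c = 0.003 × (30.7 − 14.955)/14.955 = 0.00316.
ε_t < 0.004 — the section is over-reinforced for flexure under ACI limits.

ε_t ≈ 0.00316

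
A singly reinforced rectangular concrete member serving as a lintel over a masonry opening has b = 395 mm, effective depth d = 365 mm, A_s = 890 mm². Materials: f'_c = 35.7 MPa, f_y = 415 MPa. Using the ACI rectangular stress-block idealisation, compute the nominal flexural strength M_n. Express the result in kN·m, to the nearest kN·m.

M_n ≈ 129 kN·m

T = A_s f_y = 890 × 415 = 369350 N = 369.35 kN.
From C = T: a = T/(0.85 f'_c b) = 369350/(0.85 × 35.7 × 395) = 30.81 mm.
M_n = T(d − a/2) = 369.35 kN × (365 − 15.405) mm = 129.12 kN·m.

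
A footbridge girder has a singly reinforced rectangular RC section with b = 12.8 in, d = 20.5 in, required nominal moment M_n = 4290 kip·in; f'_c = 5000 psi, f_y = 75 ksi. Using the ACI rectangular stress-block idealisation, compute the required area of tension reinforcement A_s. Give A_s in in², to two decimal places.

A_s ≈ 3.12 in²

From M_n = 0.85 f'_c a b (d − a/2):
a = d − √(d² − 2M_n/(0.85 f'_c b)) = 20.5 − √(20.5² − 2 × 4290/(0.85 × 5 × 12.8)) = 4.297 in.
A_s = 0.85 f'_c a b / f_y = 0.85 × 5 × 4.297 × 12.8 / 75 = 3.117 in².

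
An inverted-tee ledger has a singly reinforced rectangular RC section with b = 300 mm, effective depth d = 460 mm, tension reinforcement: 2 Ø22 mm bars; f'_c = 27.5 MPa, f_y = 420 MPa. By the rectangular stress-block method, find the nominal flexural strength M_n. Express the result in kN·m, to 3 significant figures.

A_s = 2 × 380 = 760 mm².
T = A_s f_y = 760 × 420 = 319200 N = 319.2 kN.
From C = T: a = T/(0.85 f'_c b) = 319200/(0.85 × 27.5 × 300) = 45.52 mm.
M_n = T(d − a/2) = 319.2 kN × (460 − 22.76) mm = 139.57 kN·m.

M_n ≈ 140 kN·m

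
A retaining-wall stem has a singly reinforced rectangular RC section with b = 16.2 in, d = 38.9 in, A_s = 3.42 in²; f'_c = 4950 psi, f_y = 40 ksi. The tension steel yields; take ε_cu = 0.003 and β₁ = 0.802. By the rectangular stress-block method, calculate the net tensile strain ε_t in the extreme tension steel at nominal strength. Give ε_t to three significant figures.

ε_t ≈ 0.0436

a = A_s f_y/(0.85 f'_c b) = 2.007 in.
β₁ = 0.802, so c = a/β₁ = 2.007/0.802 = 2.502 in.
From the linear strain diagram with ε_cu = 0.003: ε_t = 0.003 (d − c)/c = 0.003 × (38.9 − 2.502)/2.502 = 0.0436.
Since ε_t ≥ 0.005, the section is tension-controlled.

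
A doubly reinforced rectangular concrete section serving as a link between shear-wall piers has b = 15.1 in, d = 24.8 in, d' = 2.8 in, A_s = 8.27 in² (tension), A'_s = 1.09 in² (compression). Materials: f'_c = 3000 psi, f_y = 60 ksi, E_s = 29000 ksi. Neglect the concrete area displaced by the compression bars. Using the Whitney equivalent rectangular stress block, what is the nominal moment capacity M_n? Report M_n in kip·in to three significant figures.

M_n ≈ 9710 kip·in

Assume both steels yield.
a = (A_s − A'_s) f_y/(0.85 f'_c b) = (8.27 − 1.09) × 60/(0.85 × 3 × 15.1) = 11.188 in.
c = a/β₁ = 11.188/0.85 = 13.162 in; ε'_s = 0.003(c − d')/c = 0.0024 ≥ ε_y = 0.0021, so the compression steel yields.
M_n = (A_s − A'_s) f_y (d − a/2) + A'_s f_y (d − d') = 430.8 × (24.8 − 5.594) + 65.4 × (24.8 − 2.8) = 8273.9 + 1438.8 = 9712.7 kip·in.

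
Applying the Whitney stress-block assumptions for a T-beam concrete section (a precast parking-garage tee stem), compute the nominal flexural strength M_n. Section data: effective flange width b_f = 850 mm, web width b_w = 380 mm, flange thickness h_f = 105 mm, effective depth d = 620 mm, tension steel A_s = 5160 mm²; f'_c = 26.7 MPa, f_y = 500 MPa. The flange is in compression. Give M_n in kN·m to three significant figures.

Tension: T = A_s f_y = 5160 × 500 = 2580000 N.
Try a within the flange: a = T/(0.85 f'_c b_f) = 2580000/(0.85 × 26.7 × 850) = 133.74 mm.
a = 133.74 > h_f = 105 mm: the block extends into the web. Split into flange-overhang and web parts.
C_f = 0.85 f'_c (b_f − b_w) h_f = 0.85 × 26.7 × (850 − 380) × 105 = 1119998 N.
Remaining web compression depth: a_w = (T − C_f)/(0.85 f'_c b_w) = (2580000 − 1119998)/(0.85 × 26.7 × 380) = 169.29 mm.
M_n = C_f(d − h_f/2) + (T − C_f)(d − a_w/2) = 1119998 × (620 − 52.5) + 1460002 × (620 − 84.645) = 635.60 + 781.62 = 1417.22 × 10⁶ N·mm.
M_n = 1417.22 kN·m.

M_n ≈ 1420 kN·m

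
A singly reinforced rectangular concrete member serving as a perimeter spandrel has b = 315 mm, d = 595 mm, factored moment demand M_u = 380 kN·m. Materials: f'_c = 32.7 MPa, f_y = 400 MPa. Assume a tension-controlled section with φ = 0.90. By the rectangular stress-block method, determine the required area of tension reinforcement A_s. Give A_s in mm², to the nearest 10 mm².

A_s ≈ 1910 mm²

M_n = M_u/φ = 380/0.90 = 422.222 kN·m.
With M_n = 0.85 f'_c a b (d − a/2), solve the quadratic for a:
a = d − √(d² − 2M_n/(0.85 f'_c b)) = 595 − √(595² − 2 × 422.222×10⁶/(0.85 × 32.7 × 315)) = 87.48 mm.
A_s = 0.85 f'_c a b / f_y = 0.85 × 32.7 × 87.48 × 315 / 400 = 1914.8 mm².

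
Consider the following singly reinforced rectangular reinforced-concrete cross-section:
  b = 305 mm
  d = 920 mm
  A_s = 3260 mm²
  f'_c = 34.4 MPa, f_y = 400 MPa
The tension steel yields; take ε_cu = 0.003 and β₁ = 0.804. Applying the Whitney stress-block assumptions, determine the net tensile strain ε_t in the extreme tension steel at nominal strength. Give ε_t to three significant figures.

ε_t ≈ 0.0122

a = A_s f_y/(0.85 f'_c b) = 146.22 mm.
β₁ = 0.804, so c = a/β₁ = 146.22/0.804 = 181.87 mm.
From the linear strain diagram with ε_cu = 0.003: ε_t = 0.003 (d − c)/c = 0.003 × (920 − 181.87)/181.87 = 0.0122.
Since ε_t ≥ 0.005, the section is tension-controlled.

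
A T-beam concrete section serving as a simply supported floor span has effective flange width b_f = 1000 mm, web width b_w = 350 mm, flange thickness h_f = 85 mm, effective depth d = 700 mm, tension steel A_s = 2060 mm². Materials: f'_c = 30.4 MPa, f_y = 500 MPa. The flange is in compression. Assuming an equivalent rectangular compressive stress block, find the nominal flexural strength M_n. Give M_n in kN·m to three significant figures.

M_n ≈ 700 kN·m

Tension: T = A_s f_y = 2060 × 500 = 1030000 N.
Try a within the flange: a = T/(0.85 f'_c b_f) = 1030000/(0.85 × 30.4 × 1000) = 39.86 mm.
Since a = 39.86 ≤ h_f = 85 mm, the stress block lies entirely in the flange; analyse as a rectangular beam of width b_f.
M_n = T(d − a/2) = 1030000 × (700 − 19.93) = 700.47 × 10⁶ N·mm.
M_n = 700.47 kN·m.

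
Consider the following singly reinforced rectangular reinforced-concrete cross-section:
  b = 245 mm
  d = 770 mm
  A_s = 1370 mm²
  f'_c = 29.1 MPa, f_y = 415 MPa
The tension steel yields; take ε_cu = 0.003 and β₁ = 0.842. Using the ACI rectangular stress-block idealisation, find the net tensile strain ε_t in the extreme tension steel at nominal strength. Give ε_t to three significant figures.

ε_t ≈ 0.0177

a = A_s f_y/(0.85 f'_c b) = 93.82 mm.
β₁ = 0.842, so c = a/β₁ = 93.82/0.842 = 111.43 mm.
From the linear strain diagram with ε_cu = 0.003: ε_t = 0.003 (d − c)/c = 0.003 × (770 − 111.43)/111.43 = 0.0177.
Since ε_t ≥ 0.005, the section is tension-controlled.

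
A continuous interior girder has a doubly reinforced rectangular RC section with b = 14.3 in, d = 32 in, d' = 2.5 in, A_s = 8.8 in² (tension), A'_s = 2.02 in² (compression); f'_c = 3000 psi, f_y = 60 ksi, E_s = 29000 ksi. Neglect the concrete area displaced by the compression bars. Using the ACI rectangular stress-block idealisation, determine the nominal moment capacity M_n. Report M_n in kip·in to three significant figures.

Assume both steels yield.
a = (A_s − A'_s) f_y/(0.85 f'_c b) = (8.8 − 2.02) × 60/(0.85 × 3 × 14.3) = 11.156 in.
c = a/β₁ = 11.156/0.85 = 13.125 in; ε'_s = 0.003(c − d')/c = 0.0024 ≥ ε_y = 0.0021, so the compression steel yields.
M_n = (A_s − A'_s) f_y (d − a/2) + A'_s f_y (d − d') = 406.8 × (32 − 5.578) + 121.2 × (32 − 2.5) = 10748.5 + 3575.4 = 14323.9 kip·in.

M_n ≈ 14300 kip·in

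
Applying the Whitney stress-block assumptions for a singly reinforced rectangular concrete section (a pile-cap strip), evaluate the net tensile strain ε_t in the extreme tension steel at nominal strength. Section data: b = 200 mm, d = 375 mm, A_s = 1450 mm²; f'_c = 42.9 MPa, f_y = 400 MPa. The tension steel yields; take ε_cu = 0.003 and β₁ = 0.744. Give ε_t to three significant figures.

a = A_s f_y/(0.85 f'_c b) = 79.53 mm.
β₁ = 0.744, so c = a/β₁ = 79.53/0.744 = 106.90 mm.
From the linear strain diagram with ε_cu = 0.003: ε_t = 0.003 (d − c)/c = 0.003 × (375 − 106.90)/106.90 = 0.00752.
Since ε_t ≥ 0.005, the section is tension-controlled.

ε_t ≈ 0.00752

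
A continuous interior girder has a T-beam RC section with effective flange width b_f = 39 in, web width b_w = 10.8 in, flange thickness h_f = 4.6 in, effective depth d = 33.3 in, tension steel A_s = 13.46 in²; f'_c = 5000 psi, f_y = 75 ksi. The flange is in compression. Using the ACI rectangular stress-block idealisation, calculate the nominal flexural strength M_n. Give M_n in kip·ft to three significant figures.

M_n ≈ 2510 kip·ft

Tension: T = A_s f_y = 13.46 × 75 = 1009.5 kips.
Try a within the flange: a = T/(0.85 f'_c b_f) = 1009.5/(0.85 × 5 × 39) = 6.090 in.
a = 6.090 > h_f = 4.6 in: the block extends into the web. Split into flange-overhang and web parts.
C_f = 0.85 f'_c (b_f − b_w) h_f = 0.85 × 5 × (39 − 10.8) × 4.6 = 551.3 kips.
Remaining web compression depth: a_w = (T − C_f)/(0.85 f'_c b_w) = (1009.5 − 551.3)/(0.85 × 5 × 10.8) = 9.983 in.
M_n = C_f(d − h_f/2) + (T − C_f)(d − a_w/2) = 551.3 × (33.3 − 2.3) + 458.2 × (33.3 − 4.9915) = 17090.3 + 12971.0 = 30061.3 kip·in.
M_n = 30061.3/12 = 2505.11 kip·ft.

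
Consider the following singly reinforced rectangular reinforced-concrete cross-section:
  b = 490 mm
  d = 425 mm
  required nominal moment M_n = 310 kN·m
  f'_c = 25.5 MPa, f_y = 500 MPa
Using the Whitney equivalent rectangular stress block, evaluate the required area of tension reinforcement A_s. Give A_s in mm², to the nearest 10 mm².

A_s ≈ 1600 mm²

With M_n = 0.85 f'_c a b (d − a/2), solve the quadratic for a:
a = d − √(d² − 2M_n/(0.85 f'_c b)) = 425 − √(425² − 2 × 310×10⁶/(0.85 × 25.5 × 490)) = 75.36 mm.
A_s = 0.85 f'_c a b / f_y = 0.85 × 25.5 × 75.36 × 490 / 500 = 1600.8 mm².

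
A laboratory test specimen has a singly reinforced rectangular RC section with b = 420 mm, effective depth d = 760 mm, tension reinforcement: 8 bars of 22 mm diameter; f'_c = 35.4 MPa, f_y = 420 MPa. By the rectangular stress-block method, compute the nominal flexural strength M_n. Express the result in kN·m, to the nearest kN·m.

M_n ≈ 906 kN·m

A_s = 8 × 380 = 3040 mm².
T = A_s f_y = 3040 × 420 = 1276800 N = 1276.8 kN.
From C = T: a = T/(0.85 f'_c b) = 1276800/(0.85 × 35.4 × 420) = 101.03 mm.
M_n = T(d − a/2) = 1276.8 kN × (760 − 50.515) mm = 905.87 kN·m.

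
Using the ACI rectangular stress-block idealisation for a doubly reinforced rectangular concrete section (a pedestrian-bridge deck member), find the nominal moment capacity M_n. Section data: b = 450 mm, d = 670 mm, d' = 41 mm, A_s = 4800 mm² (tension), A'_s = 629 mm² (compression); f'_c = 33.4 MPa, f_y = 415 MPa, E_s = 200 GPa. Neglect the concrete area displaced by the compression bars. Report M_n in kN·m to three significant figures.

Assume both tension and compression steel yield.
Net tension couple steel: A_s − A'_s = 4171 mm².
a = (A_s − A'_s) f_y / (0.85 f'_c b) = 1730965/(0.85 × 33.4 × 450) = 135.49 mm.
c = a/β₁ = 135.49/0.811 = 167.07 mm; ε'_s = 0.003(c − d')/c = 0.0023 ≥ f_y/E_s = 0.0021, so compression steel does yield.
M_n = (A_s − A'_s) f_y (d − a/2) + A'_s f_y (d − d') = [1730965 × (670 − 67.745) + 261035 × (670 − 41)] × 10⁻⁶ = 1042.48 + 164.19 = 1206.67 kN·m.

M_n ≈ 1210 kN·m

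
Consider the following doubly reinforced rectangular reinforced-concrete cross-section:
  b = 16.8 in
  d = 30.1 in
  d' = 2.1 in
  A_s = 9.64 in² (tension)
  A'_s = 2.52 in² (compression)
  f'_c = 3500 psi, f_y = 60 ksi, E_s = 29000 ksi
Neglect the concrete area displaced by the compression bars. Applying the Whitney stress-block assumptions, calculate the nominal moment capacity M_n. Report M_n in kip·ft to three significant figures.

Assume both steels yield.
a = (A_s − A'_s) f_y/(0.85 f'_c b) = (9.64 − 2.52) × 60/(0.85 × 3.5 × 16.8) = 8.547 in.
c = a/β₁ = 8.547/0.85 = 10.055 in; ε'_s = 0.003(c − d')/c = 0.0024 ≥ ε_y = 0.0021, so the compression steel yields.
M_n = (A_s − A'_s) f_y (d − a/2) + A'_s f_y (d − d') = 427.2 × (30.1 − 4.2735) + 151.2 × (30.1 − 2.1) = 11033.1 + 4233.6 = 15266.7 kip·in = 15266.7/12 = 1272.23 kip·ft.

M_n ≈ 1270 kip·ft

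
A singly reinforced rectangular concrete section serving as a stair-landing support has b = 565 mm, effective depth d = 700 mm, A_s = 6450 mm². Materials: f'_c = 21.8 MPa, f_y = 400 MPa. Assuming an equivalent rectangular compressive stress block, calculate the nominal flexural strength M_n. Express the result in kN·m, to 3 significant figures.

T = A_s f_y = 6450 × 400 = 2580000 N = 2580 kN.
From C = T: a = T/(0.85 f'_c b) = 2580000/(0.85 × 21.8 × 565) = 246.43 mm.
M_n = T(d − a/2) = 2580 kN × (700 − 123.215) mm = 1488.11 kN·m.

M_n ≈ 1490 kN·m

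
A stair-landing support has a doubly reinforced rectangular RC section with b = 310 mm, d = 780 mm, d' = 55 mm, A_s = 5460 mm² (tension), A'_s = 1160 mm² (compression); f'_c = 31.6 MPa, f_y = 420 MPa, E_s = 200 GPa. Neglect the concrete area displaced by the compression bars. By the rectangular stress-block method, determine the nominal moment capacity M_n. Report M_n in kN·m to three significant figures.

Assume both tension and compression steel yield.
Net tension couple steel: A_s − A'_s = 4300 mm².
a = (A_s − A'_s) f_y / (0.85 f'_c b) = 1806000/(0.85 × 31.6 × 310) = 216.90 mm.
c = a/β₁ = 216.90/0.824 = 263.23 mm; ε'_s = 0.003(c − d')/c = 0.0024 ≥ f_y/E_s = 0.0021, so compression steel does yield.
M_n = (A_s − A'_s) f_y (d − a/2) + A'_s f_y (d − d') = [1806000 × (780 − 108.45) + 487200 × (780 − 55)] × 10⁻⁶ = 1212.82 + 353.22 = 1566.04 kN·m.

M_n ≈ 1570 kN·m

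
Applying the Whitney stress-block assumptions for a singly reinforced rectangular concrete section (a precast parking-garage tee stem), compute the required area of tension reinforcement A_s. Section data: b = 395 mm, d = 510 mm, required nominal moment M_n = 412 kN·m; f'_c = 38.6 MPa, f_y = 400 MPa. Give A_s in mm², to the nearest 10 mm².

With M_n = 0.85 f'_c a b (d − a/2), solve the quadratic for a:
a = d − √(d² − 2M_n/(0.85 f'_c b)) = 510 − √(510² − 2 × 412×10⁶/(0.85 × 38.6 × 395)) = 66.69 mm.
A_s = 0.85 f'_c a b / f_y = 0.85 × 38.6 × 66.69 × 395 / 400 = 2160.7 mm².

A_s ≈ 2160 mm²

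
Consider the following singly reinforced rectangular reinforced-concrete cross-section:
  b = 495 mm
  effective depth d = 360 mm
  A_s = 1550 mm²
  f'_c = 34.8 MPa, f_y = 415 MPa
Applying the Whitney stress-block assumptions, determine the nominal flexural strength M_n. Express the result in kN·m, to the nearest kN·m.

M_n ≈ 217 kN·m

T = A_s f_y = 1550 × 415 = 643250 N = 643.25 kN.
From C = T: a = T/(0.85 f'_c b) = 643250/(0.85 × 34.8 × 495) = 43.93 mm.
M_n = T(d − a/2) = 643.25 kN × (360 − 21.965) mm = 217.44 kN·m.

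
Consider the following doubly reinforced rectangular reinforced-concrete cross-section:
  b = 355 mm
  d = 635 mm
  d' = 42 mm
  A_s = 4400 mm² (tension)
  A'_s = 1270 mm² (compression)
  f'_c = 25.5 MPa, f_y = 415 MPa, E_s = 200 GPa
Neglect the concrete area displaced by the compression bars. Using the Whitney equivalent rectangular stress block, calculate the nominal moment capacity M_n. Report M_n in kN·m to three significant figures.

Assume both tension and compression steel yield.
Net tension couple steel: A_s − A'_s = 3130 mm².
a = (A_s − A'_s) f_y / (0.85 f'_c b) = 1298950/(0.85 × 25.5 × 355) = 168.81 mm.
c = a/β₁ = 168.81/0.85 = 198.60 mm; ε'_s = 0.003(c − d')/c = 0.0024 ≥ f_y/E_s = 0.0021, so compression steel does yield.
M_n = (A_s − A'_s) f_y (d − a/2) + A'_s f_y (d − d') = [1298950 × (635 − 84.405) + 527050 × (635 − 42)] × 10⁻⁶ = 715.20 + 312.54 = 1027.74 kN·m.

M_n ≈ 1030 kN·m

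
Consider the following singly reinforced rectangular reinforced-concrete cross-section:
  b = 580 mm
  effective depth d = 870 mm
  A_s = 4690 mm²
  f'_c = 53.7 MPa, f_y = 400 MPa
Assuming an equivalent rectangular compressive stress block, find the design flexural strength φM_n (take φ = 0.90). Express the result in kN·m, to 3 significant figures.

T = A_s f_y = 4690 × 400 = 1876000 N = 1876 kN.
From C = T: a = T/(0.85 f'_c b) = 1876000/(0.85 × 53.7 × 580) = 70.86 mm.
M_n = T(d − a/2) = 1876 kN × (870 − 35.43) mm = 1565.65 kN·m.
φM_n = 0.90 × 1565.65 = 1409.09 kN·m.

φM_n ≈ 1410 kN·m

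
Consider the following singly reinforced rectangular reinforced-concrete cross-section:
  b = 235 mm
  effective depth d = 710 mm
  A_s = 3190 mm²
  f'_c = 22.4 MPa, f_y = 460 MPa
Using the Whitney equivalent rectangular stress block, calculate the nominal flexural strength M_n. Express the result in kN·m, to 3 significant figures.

T = A_s f_y = 3190 × 460 = 1467400 N = 1467.4 kN.
From C = T: a = T/(0.85 f'_c b) = 1467400/(0.85 × 22.4 × 235) = 327.95 mm.
M_n = T(d − a/2) = 1467.4 kN × (710 − 163.975) mm = 801.24 kN·m.

M_n ≈ 801 kN·m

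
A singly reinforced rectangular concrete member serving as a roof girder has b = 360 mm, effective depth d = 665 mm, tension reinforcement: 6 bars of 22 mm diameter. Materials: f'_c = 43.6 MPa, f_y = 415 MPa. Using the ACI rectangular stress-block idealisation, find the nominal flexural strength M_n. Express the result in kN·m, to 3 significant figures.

M_n ≈ 596 kN·m

A_s = 6 × 380 = 2280 mm².
T = A_s f_y = 2280 × 415 = 946200 N = 946.2 kN.
From C = T: a = T/(0.85 f'_c b) = 946200/(0.85 × 43.6 × 360) = 70.92 mm.
M_n = T(d − a/2) = 946.2 kN × (665 − 35.46) mm = 595.67 kN·m.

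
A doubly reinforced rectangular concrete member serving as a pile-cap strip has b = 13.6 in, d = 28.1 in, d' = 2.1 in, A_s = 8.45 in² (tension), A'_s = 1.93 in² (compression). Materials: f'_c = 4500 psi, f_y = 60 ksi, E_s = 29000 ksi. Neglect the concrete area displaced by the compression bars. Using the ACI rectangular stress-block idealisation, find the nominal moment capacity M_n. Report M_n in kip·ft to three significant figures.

Assume both steels yield.
a = (A_s − A'_s) f_y/(0.85 f'_c b) = (8.45 − 1.93) × 60/(0.85 × 4.5 × 13.6) = 7.520 in.
c = a/β₁ = 7.520/0.825 = 9.115 in; ε'_s = 0.003(c − d')/c = 0.0023 ≥ ε_y = 0.0021, so the compression steel yields.
M_n = (A_s − A'_s) f_y (d − a/2) + A'_s f_y (d − d') = 391.2 × (28.1 − 3.76) + 115.8 × (28.1 − 2.1) = 9521.8 + 3010.8 = 12532.6 kip·in = 12532.6/12 = 1044.38 kip·ft.

M_n ≈ 1040 kip·ft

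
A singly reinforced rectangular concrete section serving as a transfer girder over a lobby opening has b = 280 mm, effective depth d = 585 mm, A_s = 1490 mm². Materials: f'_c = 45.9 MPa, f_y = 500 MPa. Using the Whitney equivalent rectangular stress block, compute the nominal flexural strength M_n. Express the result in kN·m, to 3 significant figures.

M_n ≈ 410 kN·m

T = A_s f_y = 1490 × 500 = 745000 N = 745 kN.
From C = T: a = T/(0.85 f'_c b) = 745000/(0.85 × 45.9 × 280) = 68.20 mm.
M_n = T(d − a/2) = 745 kN × (585 − 34.1) mm = 410.42 kN·m.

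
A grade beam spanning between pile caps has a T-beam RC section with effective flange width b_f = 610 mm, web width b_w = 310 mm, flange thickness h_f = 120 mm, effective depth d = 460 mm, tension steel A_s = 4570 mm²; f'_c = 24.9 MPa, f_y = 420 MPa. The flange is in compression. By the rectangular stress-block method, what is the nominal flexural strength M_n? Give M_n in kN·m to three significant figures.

Tension: T = A_s f_y = 4570 × 420 = 1919400 N.
Try a within the flange: a = T/(0.85 f'_c b_f) = 1919400/(0.85 × 24.9 × 610) = 148.67 mm.
a = 148.67 > h_f = 120 mm: the block extends into the web. Split into flange-overhang and web parts.
C_f = 0.85 f'_c (b_f − b_w) h_f = 0.85 × 24.9 × (610 − 310) × 120 = 761940 N.
Remaining web compression depth: a_w = (T − C_f)/(0.85 f'_c b_w) = (1919400 − 761940)/(0.85 × 24.9 × 310) = 176.41 mm.
M_n = C_f(d − h_f/2) + (T − C_f)(d − a_w/2) = 761940 × (460 − 60) + 1157460 × (460 − 88.205) = 304.78 + 430.34 = 735.12 × 10⁶ N·mm.
M_n = 735.12 kN·m.

M_n ≈ 735 kN·m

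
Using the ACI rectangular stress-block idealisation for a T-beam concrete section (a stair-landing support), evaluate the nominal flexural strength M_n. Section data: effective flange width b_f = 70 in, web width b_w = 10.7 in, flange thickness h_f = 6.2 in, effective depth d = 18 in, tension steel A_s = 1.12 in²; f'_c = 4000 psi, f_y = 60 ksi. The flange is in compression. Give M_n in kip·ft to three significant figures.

M_n ≈ 100 kip·ft

Tension: T = A_s f_y = 1.12 × 60 = 67.2 kips.
Try a within the flange: a = T/(0.85 f'_c b_f) = 67.2/(0.85 × 4 × 70) = 0.282 in.
Since a = 0.282 ≤ h_f = 6.2 in, the stress block lies entirely in the flange; analyse as a rectangular beam of width b_f.
M_n = T(d − a/2) = 67.2 × (18 − 0.141) = 1200.1 kip·in.
M_n = 1200.1/12 = 100.01 kip·ft.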